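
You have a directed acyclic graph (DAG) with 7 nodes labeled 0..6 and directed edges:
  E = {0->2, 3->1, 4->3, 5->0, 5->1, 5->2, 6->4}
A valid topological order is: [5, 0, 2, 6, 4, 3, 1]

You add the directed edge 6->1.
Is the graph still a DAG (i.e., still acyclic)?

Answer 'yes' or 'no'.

Answer: yes

Derivation:
Given toposort: [5, 0, 2, 6, 4, 3, 1]
Position of 6: index 3; position of 1: index 6
New edge 6->1: forward
Forward edge: respects the existing order. Still a DAG, same toposort still valid.
Still a DAG? yes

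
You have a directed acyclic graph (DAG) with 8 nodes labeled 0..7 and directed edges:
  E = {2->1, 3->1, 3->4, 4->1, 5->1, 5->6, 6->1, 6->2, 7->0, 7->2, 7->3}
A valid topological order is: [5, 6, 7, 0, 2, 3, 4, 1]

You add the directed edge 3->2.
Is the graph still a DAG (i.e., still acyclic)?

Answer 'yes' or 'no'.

Given toposort: [5, 6, 7, 0, 2, 3, 4, 1]
Position of 3: index 5; position of 2: index 4
New edge 3->2: backward (u after v in old order)
Backward edge: old toposort is now invalid. Check if this creates a cycle.
Does 2 already reach 3? Reachable from 2: [1, 2]. NO -> still a DAG (reorder needed).
Still a DAG? yes

Answer: yes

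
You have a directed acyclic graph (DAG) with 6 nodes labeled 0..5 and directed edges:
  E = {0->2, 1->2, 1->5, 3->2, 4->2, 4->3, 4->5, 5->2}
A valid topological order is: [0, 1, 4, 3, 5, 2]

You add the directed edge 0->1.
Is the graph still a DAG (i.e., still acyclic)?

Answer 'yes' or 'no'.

Answer: yes

Derivation:
Given toposort: [0, 1, 4, 3, 5, 2]
Position of 0: index 0; position of 1: index 1
New edge 0->1: forward
Forward edge: respects the existing order. Still a DAG, same toposort still valid.
Still a DAG? yes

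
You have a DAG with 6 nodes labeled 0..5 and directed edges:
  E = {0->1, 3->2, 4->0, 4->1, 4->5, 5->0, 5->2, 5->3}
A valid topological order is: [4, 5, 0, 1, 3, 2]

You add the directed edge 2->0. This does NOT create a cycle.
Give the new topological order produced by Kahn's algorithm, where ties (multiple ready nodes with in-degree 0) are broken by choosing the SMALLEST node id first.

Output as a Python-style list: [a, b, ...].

Old toposort: [4, 5, 0, 1, 3, 2]
Added edge: 2->0
Position of 2 (5) > position of 0 (2). Must reorder: 2 must now come before 0.
Run Kahn's algorithm (break ties by smallest node id):
  initial in-degrees: [3, 2, 2, 1, 0, 1]
  ready (indeg=0): [4]
  pop 4: indeg[0]->2; indeg[1]->1; indeg[5]->0 | ready=[5] | order so far=[4]
  pop 5: indeg[0]->1; indeg[2]->1; indeg[3]->0 | ready=[3] | order so far=[4, 5]
  pop 3: indeg[2]->0 | ready=[2] | order so far=[4, 5, 3]
  pop 2: indeg[0]->0 | ready=[0] | order so far=[4, 5, 3, 2]
  pop 0: indeg[1]->0 | ready=[1] | order so far=[4, 5, 3, 2, 0]
  pop 1: no out-edges | ready=[] | order so far=[4, 5, 3, 2, 0, 1]
  Result: [4, 5, 3, 2, 0, 1]

Answer: [4, 5, 3, 2, 0, 1]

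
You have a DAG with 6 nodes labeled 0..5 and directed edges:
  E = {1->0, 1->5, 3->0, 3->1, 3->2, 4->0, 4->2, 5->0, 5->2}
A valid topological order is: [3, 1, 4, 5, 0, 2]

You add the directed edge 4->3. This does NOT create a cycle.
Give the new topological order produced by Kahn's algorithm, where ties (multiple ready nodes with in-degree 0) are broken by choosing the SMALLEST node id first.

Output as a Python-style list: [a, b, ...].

Old toposort: [3, 1, 4, 5, 0, 2]
Added edge: 4->3
Position of 4 (2) > position of 3 (0). Must reorder: 4 must now come before 3.
Run Kahn's algorithm (break ties by smallest node id):
  initial in-degrees: [4, 1, 3, 1, 0, 1]
  ready (indeg=0): [4]
  pop 4: indeg[0]->3; indeg[2]->2; indeg[3]->0 | ready=[3] | order so far=[4]
  pop 3: indeg[0]->2; indeg[1]->0; indeg[2]->1 | ready=[1] | order so far=[4, 3]
  pop 1: indeg[0]->1; indeg[5]->0 | ready=[5] | order so far=[4, 3, 1]
  pop 5: indeg[0]->0; indeg[2]->0 | ready=[0, 2] | order so far=[4, 3, 1, 5]
  pop 0: no out-edges | ready=[2] | order so far=[4, 3, 1, 5, 0]
  pop 2: no out-edges | ready=[] | order so far=[4, 3, 1, 5, 0, 2]
  Result: [4, 3, 1, 5, 0, 2]

Answer: [4, 3, 1, 5, 0, 2]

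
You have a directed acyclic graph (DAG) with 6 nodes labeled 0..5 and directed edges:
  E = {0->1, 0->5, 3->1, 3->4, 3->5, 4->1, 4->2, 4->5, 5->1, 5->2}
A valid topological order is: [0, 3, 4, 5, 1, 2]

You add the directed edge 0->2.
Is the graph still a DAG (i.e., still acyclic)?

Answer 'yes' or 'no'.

Given toposort: [0, 3, 4, 5, 1, 2]
Position of 0: index 0; position of 2: index 5
New edge 0->2: forward
Forward edge: respects the existing order. Still a DAG, same toposort still valid.
Still a DAG? yes

Answer: yes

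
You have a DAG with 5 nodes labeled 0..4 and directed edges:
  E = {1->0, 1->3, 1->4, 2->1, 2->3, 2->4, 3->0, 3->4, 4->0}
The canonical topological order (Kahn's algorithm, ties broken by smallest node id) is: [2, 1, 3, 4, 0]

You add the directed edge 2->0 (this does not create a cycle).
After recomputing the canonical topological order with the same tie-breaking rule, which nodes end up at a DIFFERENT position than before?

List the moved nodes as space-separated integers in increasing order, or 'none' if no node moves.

Old toposort: [2, 1, 3, 4, 0]
Added edge 2->0
Recompute Kahn (smallest-id tiebreak):
  initial in-degrees: [4, 1, 0, 2, 3]
  ready (indeg=0): [2]
  pop 2: indeg[0]->3; indeg[1]->0; indeg[3]->1; indeg[4]->2 | ready=[1] | order so far=[2]
  pop 1: indeg[0]->2; indeg[3]->0; indeg[4]->1 | ready=[3] | order so far=[2, 1]
  pop 3: indeg[0]->1; indeg[4]->0 | ready=[4] | order so far=[2, 1, 3]
  pop 4: indeg[0]->0 | ready=[0] | order so far=[2, 1, 3, 4]
  pop 0: no out-edges | ready=[] | order so far=[2, 1, 3, 4, 0]
New canonical toposort: [2, 1, 3, 4, 0]
Compare positions:
  Node 0: index 4 -> 4 (same)
  Node 1: index 1 -> 1 (same)
  Node 2: index 0 -> 0 (same)
  Node 3: index 2 -> 2 (same)
  Node 4: index 3 -> 3 (same)
Nodes that changed position: none

Answer: none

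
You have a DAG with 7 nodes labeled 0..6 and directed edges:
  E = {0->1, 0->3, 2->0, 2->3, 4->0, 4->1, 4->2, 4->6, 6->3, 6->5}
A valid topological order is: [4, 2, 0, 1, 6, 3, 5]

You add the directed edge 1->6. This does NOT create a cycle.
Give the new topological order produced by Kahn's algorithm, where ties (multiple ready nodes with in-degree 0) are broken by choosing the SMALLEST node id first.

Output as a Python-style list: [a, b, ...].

Old toposort: [4, 2, 0, 1, 6, 3, 5]
Added edge: 1->6
Position of 1 (3) < position of 6 (4). Old order still valid.
Run Kahn's algorithm (break ties by smallest node id):
  initial in-degrees: [2, 2, 1, 3, 0, 1, 2]
  ready (indeg=0): [4]
  pop 4: indeg[0]->1; indeg[1]->1; indeg[2]->0; indeg[6]->1 | ready=[2] | order so far=[4]
  pop 2: indeg[0]->0; indeg[3]->2 | ready=[0] | order so far=[4, 2]
  pop 0: indeg[1]->0; indeg[3]->1 | ready=[1] | order so far=[4, 2, 0]
  pop 1: indeg[6]->0 | ready=[6] | order so far=[4, 2, 0, 1]
  pop 6: indeg[3]->0; indeg[5]->0 | ready=[3, 5] | order so far=[4, 2, 0, 1, 6]
  pop 3: no out-edges | ready=[5] | order so far=[4, 2, 0, 1, 6, 3]
  pop 5: no out-edges | ready=[] | order so far=[4, 2, 0, 1, 6, 3, 5]
  Result: [4, 2, 0, 1, 6, 3, 5]

Answer: [4, 2, 0, 1, 6, 3, 5]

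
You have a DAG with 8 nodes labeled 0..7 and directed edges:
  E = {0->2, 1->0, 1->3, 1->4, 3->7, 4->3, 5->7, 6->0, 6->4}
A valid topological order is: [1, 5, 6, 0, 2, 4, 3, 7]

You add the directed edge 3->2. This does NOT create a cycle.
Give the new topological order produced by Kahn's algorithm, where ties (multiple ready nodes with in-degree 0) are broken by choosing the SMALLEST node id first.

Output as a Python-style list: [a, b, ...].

Old toposort: [1, 5, 6, 0, 2, 4, 3, 7]
Added edge: 3->2
Position of 3 (6) > position of 2 (4). Must reorder: 3 must now come before 2.
Run Kahn's algorithm (break ties by smallest node id):
  initial in-degrees: [2, 0, 2, 2, 2, 0, 0, 2]
  ready (indeg=0): [1, 5, 6]
  pop 1: indeg[0]->1; indeg[3]->1; indeg[4]->1 | ready=[5, 6] | order so far=[1]
  pop 5: indeg[7]->1 | ready=[6] | order so far=[1, 5]
  pop 6: indeg[0]->0; indeg[4]->0 | ready=[0, 4] | order so far=[1, 5, 6]
  pop 0: indeg[2]->1 | ready=[4] | order so far=[1, 5, 6, 0]
  pop 4: indeg[3]->0 | ready=[3] | order so far=[1, 5, 6, 0, 4]
  pop 3: indeg[2]->0; indeg[7]->0 | ready=[2, 7] | order so far=[1, 5, 6, 0, 4, 3]
  pop 2: no out-edges | ready=[7] | order so far=[1, 5, 6, 0, 4, 3, 2]
  pop 7: no out-edges | ready=[] | order so far=[1, 5, 6, 0, 4, 3, 2, 7]
  Result: [1, 5, 6, 0, 4, 3, 2, 7]

Answer: [1, 5, 6, 0, 4, 3, 2, 7]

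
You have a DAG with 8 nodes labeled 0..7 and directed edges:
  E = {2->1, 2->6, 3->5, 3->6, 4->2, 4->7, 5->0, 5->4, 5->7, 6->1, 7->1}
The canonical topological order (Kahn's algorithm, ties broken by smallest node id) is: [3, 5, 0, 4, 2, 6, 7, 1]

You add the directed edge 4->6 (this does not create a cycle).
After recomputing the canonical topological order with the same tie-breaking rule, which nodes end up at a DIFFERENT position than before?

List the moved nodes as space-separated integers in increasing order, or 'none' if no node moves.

Answer: none

Derivation:
Old toposort: [3, 5, 0, 4, 2, 6, 7, 1]
Added edge 4->6
Recompute Kahn (smallest-id tiebreak):
  initial in-degrees: [1, 3, 1, 0, 1, 1, 3, 2]
  ready (indeg=0): [3]
  pop 3: indeg[5]->0; indeg[6]->2 | ready=[5] | order so far=[3]
  pop 5: indeg[0]->0; indeg[4]->0; indeg[7]->1 | ready=[0, 4] | order so far=[3, 5]
  pop 0: no out-edges | ready=[4] | order so far=[3, 5, 0]
  pop 4: indeg[2]->0; indeg[6]->1; indeg[7]->0 | ready=[2, 7] | order so far=[3, 5, 0, 4]
  pop 2: indeg[1]->2; indeg[6]->0 | ready=[6, 7] | order so far=[3, 5, 0, 4, 2]
  pop 6: indeg[1]->1 | ready=[7] | order so far=[3, 5, 0, 4, 2, 6]
  pop 7: indeg[1]->0 | ready=[1] | order so far=[3, 5, 0, 4, 2, 6, 7]
  pop 1: no out-edges | ready=[] | order so far=[3, 5, 0, 4, 2, 6, 7, 1]
New canonical toposort: [3, 5, 0, 4, 2, 6, 7, 1]
Compare positions:
  Node 0: index 2 -> 2 (same)
  Node 1: index 7 -> 7 (same)
  Node 2: index 4 -> 4 (same)
  Node 3: index 0 -> 0 (same)
  Node 4: index 3 -> 3 (same)
  Node 5: index 1 -> 1 (same)
  Node 6: index 5 -> 5 (same)
  Node 7: index 6 -> 6 (same)
Nodes that changed position: none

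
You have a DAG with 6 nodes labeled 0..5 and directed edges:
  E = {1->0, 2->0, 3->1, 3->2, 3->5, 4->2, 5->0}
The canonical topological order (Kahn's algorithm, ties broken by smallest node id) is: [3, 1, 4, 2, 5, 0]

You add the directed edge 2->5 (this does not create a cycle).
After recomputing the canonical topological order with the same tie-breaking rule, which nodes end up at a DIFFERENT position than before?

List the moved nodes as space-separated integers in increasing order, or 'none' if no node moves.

Old toposort: [3, 1, 4, 2, 5, 0]
Added edge 2->5
Recompute Kahn (smallest-id tiebreak):
  initial in-degrees: [3, 1, 2, 0, 0, 2]
  ready (indeg=0): [3, 4]
  pop 3: indeg[1]->0; indeg[2]->1; indeg[5]->1 | ready=[1, 4] | order so far=[3]
  pop 1: indeg[0]->2 | ready=[4] | order so far=[3, 1]
  pop 4: indeg[2]->0 | ready=[2] | order so far=[3, 1, 4]
  pop 2: indeg[0]->1; indeg[5]->0 | ready=[5] | order so far=[3, 1, 4, 2]
  pop 5: indeg[0]->0 | ready=[0] | order so far=[3, 1, 4, 2, 5]
  pop 0: no out-edges | ready=[] | order so far=[3, 1, 4, 2, 5, 0]
New canonical toposort: [3, 1, 4, 2, 5, 0]
Compare positions:
  Node 0: index 5 -> 5 (same)
  Node 1: index 1 -> 1 (same)
  Node 2: index 3 -> 3 (same)
  Node 3: index 0 -> 0 (same)
  Node 4: index 2 -> 2 (same)
  Node 5: index 4 -> 4 (same)
Nodes that changed position: none

Answer: none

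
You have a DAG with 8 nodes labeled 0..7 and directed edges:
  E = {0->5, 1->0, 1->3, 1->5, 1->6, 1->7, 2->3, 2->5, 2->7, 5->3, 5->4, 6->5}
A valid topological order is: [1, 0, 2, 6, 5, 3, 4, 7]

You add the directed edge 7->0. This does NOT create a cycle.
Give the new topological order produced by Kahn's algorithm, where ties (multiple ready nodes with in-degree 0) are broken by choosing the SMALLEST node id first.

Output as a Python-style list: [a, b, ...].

Answer: [1, 2, 6, 7, 0, 5, 3, 4]

Derivation:
Old toposort: [1, 0, 2, 6, 5, 3, 4, 7]
Added edge: 7->0
Position of 7 (7) > position of 0 (1). Must reorder: 7 must now come before 0.
Run Kahn's algorithm (break ties by smallest node id):
  initial in-degrees: [2, 0, 0, 3, 1, 4, 1, 2]
  ready (indeg=0): [1, 2]
  pop 1: indeg[0]->1; indeg[3]->2; indeg[5]->3; indeg[6]->0; indeg[7]->1 | ready=[2, 6] | order so far=[1]
  pop 2: indeg[3]->1; indeg[5]->2; indeg[7]->0 | ready=[6, 7] | order so far=[1, 2]
  pop 6: indeg[5]->1 | ready=[7] | order so far=[1, 2, 6]
  pop 7: indeg[0]->0 | ready=[0] | order so far=[1, 2, 6, 7]
  pop 0: indeg[5]->0 | ready=[5] | order so far=[1, 2, 6, 7, 0]
  pop 5: indeg[3]->0; indeg[4]->0 | ready=[3, 4] | order so far=[1, 2, 6, 7, 0, 5]
  pop 3: no out-edges | ready=[4] | order so far=[1, 2, 6, 7, 0, 5, 3]
  pop 4: no out-edges | ready=[] | order so far=[1, 2, 6, 7, 0, 5, 3, 4]
  Result: [1, 2, 6, 7, 0, 5, 3, 4]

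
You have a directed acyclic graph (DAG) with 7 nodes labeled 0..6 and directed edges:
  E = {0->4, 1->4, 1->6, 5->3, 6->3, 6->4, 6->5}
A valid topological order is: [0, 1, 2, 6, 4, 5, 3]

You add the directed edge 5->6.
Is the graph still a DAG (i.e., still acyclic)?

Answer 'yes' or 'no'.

Given toposort: [0, 1, 2, 6, 4, 5, 3]
Position of 5: index 5; position of 6: index 3
New edge 5->6: backward (u after v in old order)
Backward edge: old toposort is now invalid. Check if this creates a cycle.
Does 6 already reach 5? Reachable from 6: [3, 4, 5, 6]. YES -> cycle!
Still a DAG? no

Answer: no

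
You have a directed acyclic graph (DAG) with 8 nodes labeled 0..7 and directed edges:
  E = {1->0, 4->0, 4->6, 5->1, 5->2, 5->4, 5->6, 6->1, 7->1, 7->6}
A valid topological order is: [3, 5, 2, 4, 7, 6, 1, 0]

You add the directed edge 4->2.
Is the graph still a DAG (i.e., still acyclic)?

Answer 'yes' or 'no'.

Answer: yes

Derivation:
Given toposort: [3, 5, 2, 4, 7, 6, 1, 0]
Position of 4: index 3; position of 2: index 2
New edge 4->2: backward (u after v in old order)
Backward edge: old toposort is now invalid. Check if this creates a cycle.
Does 2 already reach 4? Reachable from 2: [2]. NO -> still a DAG (reorder needed).
Still a DAG? yes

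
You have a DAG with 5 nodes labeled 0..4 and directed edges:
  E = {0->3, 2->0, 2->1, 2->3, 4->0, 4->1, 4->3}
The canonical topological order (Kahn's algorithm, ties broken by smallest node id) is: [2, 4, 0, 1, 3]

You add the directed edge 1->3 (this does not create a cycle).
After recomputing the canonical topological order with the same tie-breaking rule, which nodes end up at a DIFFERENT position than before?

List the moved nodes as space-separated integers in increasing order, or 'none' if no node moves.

Old toposort: [2, 4, 0, 1, 3]
Added edge 1->3
Recompute Kahn (smallest-id tiebreak):
  initial in-degrees: [2, 2, 0, 4, 0]
  ready (indeg=0): [2, 4]
  pop 2: indeg[0]->1; indeg[1]->1; indeg[3]->3 | ready=[4] | order so far=[2]
  pop 4: indeg[0]->0; indeg[1]->0; indeg[3]->2 | ready=[0, 1] | order so far=[2, 4]
  pop 0: indeg[3]->1 | ready=[1] | order so far=[2, 4, 0]
  pop 1: indeg[3]->0 | ready=[3] | order so far=[2, 4, 0, 1]
  pop 3: no out-edges | ready=[] | order so far=[2, 4, 0, 1, 3]
New canonical toposort: [2, 4, 0, 1, 3]
Compare positions:
  Node 0: index 2 -> 2 (same)
  Node 1: index 3 -> 3 (same)
  Node 2: index 0 -> 0 (same)
  Node 3: index 4 -> 4 (same)
  Node 4: index 1 -> 1 (same)
Nodes that changed position: none

Answer: none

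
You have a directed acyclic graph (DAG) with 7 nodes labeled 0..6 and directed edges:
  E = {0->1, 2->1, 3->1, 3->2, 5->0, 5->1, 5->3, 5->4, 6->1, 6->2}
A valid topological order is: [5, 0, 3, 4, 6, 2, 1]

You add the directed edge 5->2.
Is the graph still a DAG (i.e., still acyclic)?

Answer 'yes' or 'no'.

Answer: yes

Derivation:
Given toposort: [5, 0, 3, 4, 6, 2, 1]
Position of 5: index 0; position of 2: index 5
New edge 5->2: forward
Forward edge: respects the existing order. Still a DAG, same toposort still valid.
Still a DAG? yes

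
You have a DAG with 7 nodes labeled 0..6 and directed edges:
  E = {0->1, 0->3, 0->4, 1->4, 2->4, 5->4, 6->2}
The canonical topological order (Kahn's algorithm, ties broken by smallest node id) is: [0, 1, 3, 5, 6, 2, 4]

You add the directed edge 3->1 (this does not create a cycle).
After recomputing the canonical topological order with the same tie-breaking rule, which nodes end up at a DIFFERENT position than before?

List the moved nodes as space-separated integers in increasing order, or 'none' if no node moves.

Old toposort: [0, 1, 3, 5, 6, 2, 4]
Added edge 3->1
Recompute Kahn (smallest-id tiebreak):
  initial in-degrees: [0, 2, 1, 1, 4, 0, 0]
  ready (indeg=0): [0, 5, 6]
  pop 0: indeg[1]->1; indeg[3]->0; indeg[4]->3 | ready=[3, 5, 6] | order so far=[0]
  pop 3: indeg[1]->0 | ready=[1, 5, 6] | order so far=[0, 3]
  pop 1: indeg[4]->2 | ready=[5, 6] | order so far=[0, 3, 1]
  pop 5: indeg[4]->1 | ready=[6] | order so far=[0, 3, 1, 5]
  pop 6: indeg[2]->0 | ready=[2] | order so far=[0, 3, 1, 5, 6]
  pop 2: indeg[4]->0 | ready=[4] | order so far=[0, 3, 1, 5, 6, 2]
  pop 4: no out-edges | ready=[] | order so far=[0, 3, 1, 5, 6, 2, 4]
New canonical toposort: [0, 3, 1, 5, 6, 2, 4]
Compare positions:
  Node 0: index 0 -> 0 (same)
  Node 1: index 1 -> 2 (moved)
  Node 2: index 5 -> 5 (same)
  Node 3: index 2 -> 1 (moved)
  Node 4: index 6 -> 6 (same)
  Node 5: index 3 -> 3 (same)
  Node 6: index 4 -> 4 (same)
Nodes that changed position: 1 3

Answer: 1 3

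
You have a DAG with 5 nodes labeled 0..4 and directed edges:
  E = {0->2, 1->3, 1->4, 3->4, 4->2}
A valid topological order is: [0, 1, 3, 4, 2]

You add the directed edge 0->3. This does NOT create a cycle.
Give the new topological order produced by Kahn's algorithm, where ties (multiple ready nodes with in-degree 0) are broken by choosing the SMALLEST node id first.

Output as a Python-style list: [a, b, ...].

Old toposort: [0, 1, 3, 4, 2]
Added edge: 0->3
Position of 0 (0) < position of 3 (2). Old order still valid.
Run Kahn's algorithm (break ties by smallest node id):
  initial in-degrees: [0, 0, 2, 2, 2]
  ready (indeg=0): [0, 1]
  pop 0: indeg[2]->1; indeg[3]->1 | ready=[1] | order so far=[0]
  pop 1: indeg[3]->0; indeg[4]->1 | ready=[3] | order so far=[0, 1]
  pop 3: indeg[4]->0 | ready=[4] | order so far=[0, 1, 3]
  pop 4: indeg[2]->0 | ready=[2] | order so far=[0, 1, 3, 4]
  pop 2: no out-edges | ready=[] | order so far=[0, 1, 3, 4, 2]
  Result: [0, 1, 3, 4, 2]

Answer: [0, 1, 3, 4, 2]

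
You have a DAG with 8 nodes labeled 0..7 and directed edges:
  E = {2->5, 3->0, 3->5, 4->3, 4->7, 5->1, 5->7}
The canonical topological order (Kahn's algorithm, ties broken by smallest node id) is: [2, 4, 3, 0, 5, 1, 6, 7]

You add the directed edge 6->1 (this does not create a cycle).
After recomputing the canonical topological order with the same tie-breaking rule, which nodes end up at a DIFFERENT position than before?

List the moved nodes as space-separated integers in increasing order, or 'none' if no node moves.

Answer: 1 6

Derivation:
Old toposort: [2, 4, 3, 0, 5, 1, 6, 7]
Added edge 6->1
Recompute Kahn (smallest-id tiebreak):
  initial in-degrees: [1, 2, 0, 1, 0, 2, 0, 2]
  ready (indeg=0): [2, 4, 6]
  pop 2: indeg[5]->1 | ready=[4, 6] | order so far=[2]
  pop 4: indeg[3]->0; indeg[7]->1 | ready=[3, 6] | order so far=[2, 4]
  pop 3: indeg[0]->0; indeg[5]->0 | ready=[0, 5, 6] | order so far=[2, 4, 3]
  pop 0: no out-edges | ready=[5, 6] | order so far=[2, 4, 3, 0]
  pop 5: indeg[1]->1; indeg[7]->0 | ready=[6, 7] | order so far=[2, 4, 3, 0, 5]
  pop 6: indeg[1]->0 | ready=[1, 7] | order so far=[2, 4, 3, 0, 5, 6]
  pop 1: no out-edges | ready=[7] | order so far=[2, 4, 3, 0, 5, 6, 1]
  pop 7: no out-edges | ready=[] | order so far=[2, 4, 3, 0, 5, 6, 1, 7]
New canonical toposort: [2, 4, 3, 0, 5, 6, 1, 7]
Compare positions:
  Node 0: index 3 -> 3 (same)
  Node 1: index 5 -> 6 (moved)
  Node 2: index 0 -> 0 (same)
  Node 3: index 2 -> 2 (same)
  Node 4: index 1 -> 1 (same)
  Node 5: index 4 -> 4 (same)
  Node 6: index 6 -> 5 (moved)
  Node 7: index 7 -> 7 (same)
Nodes that changed position: 1 6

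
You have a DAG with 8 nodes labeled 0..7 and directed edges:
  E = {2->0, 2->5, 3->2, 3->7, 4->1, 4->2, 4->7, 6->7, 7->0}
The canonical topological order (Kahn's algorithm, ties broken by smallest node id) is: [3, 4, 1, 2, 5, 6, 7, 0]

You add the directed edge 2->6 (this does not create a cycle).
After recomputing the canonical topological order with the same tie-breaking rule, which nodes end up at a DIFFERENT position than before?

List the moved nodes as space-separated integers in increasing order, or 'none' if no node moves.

Old toposort: [3, 4, 1, 2, 5, 6, 7, 0]
Added edge 2->6
Recompute Kahn (smallest-id tiebreak):
  initial in-degrees: [2, 1, 2, 0, 0, 1, 1, 3]
  ready (indeg=0): [3, 4]
  pop 3: indeg[2]->1; indeg[7]->2 | ready=[4] | order so far=[3]
  pop 4: indeg[1]->0; indeg[2]->0; indeg[7]->1 | ready=[1, 2] | order so far=[3, 4]
  pop 1: no out-edges | ready=[2] | order so far=[3, 4, 1]
  pop 2: indeg[0]->1; indeg[5]->0; indeg[6]->0 | ready=[5, 6] | order so far=[3, 4, 1, 2]
  pop 5: no out-edges | ready=[6] | order so far=[3, 4, 1, 2, 5]
  pop 6: indeg[7]->0 | ready=[7] | order so far=[3, 4, 1, 2, 5, 6]
  pop 7: indeg[0]->0 | ready=[0] | order so far=[3, 4, 1, 2, 5, 6, 7]
  pop 0: no out-edges | ready=[] | order so far=[3, 4, 1, 2, 5, 6, 7, 0]
New canonical toposort: [3, 4, 1, 2, 5, 6, 7, 0]
Compare positions:
  Node 0: index 7 -> 7 (same)
  Node 1: index 2 -> 2 (same)
  Node 2: index 3 -> 3 (same)
  Node 3: index 0 -> 0 (same)
  Node 4: index 1 -> 1 (same)
  Node 5: index 4 -> 4 (same)
  Node 6: index 5 -> 5 (same)
  Node 7: index 6 -> 6 (same)
Nodes that changed position: none

Answer: none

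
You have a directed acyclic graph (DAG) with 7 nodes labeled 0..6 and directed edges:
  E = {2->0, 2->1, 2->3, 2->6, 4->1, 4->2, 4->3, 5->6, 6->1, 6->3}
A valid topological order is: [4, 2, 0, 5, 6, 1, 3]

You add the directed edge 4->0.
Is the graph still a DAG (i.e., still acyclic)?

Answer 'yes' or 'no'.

Answer: yes

Derivation:
Given toposort: [4, 2, 0, 5, 6, 1, 3]
Position of 4: index 0; position of 0: index 2
New edge 4->0: forward
Forward edge: respects the existing order. Still a DAG, same toposort still valid.
Still a DAG? yes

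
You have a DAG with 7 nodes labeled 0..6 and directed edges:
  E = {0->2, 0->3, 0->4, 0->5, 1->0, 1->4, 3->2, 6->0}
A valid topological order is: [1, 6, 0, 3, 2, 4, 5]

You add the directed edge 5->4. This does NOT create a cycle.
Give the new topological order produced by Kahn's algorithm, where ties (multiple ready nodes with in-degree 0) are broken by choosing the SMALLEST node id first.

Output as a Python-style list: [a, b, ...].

Old toposort: [1, 6, 0, 3, 2, 4, 5]
Added edge: 5->4
Position of 5 (6) > position of 4 (5). Must reorder: 5 must now come before 4.
Run Kahn's algorithm (break ties by smallest node id):
  initial in-degrees: [2, 0, 2, 1, 3, 1, 0]
  ready (indeg=0): [1, 6]
  pop 1: indeg[0]->1; indeg[4]->2 | ready=[6] | order so far=[1]
  pop 6: indeg[0]->0 | ready=[0] | order so far=[1, 6]
  pop 0: indeg[2]->1; indeg[3]->0; indeg[4]->1; indeg[5]->0 | ready=[3, 5] | order so far=[1, 6, 0]
  pop 3: indeg[2]->0 | ready=[2, 5] | order so far=[1, 6, 0, 3]
  pop 2: no out-edges | ready=[5] | order so far=[1, 6, 0, 3, 2]
  pop 5: indeg[4]->0 | ready=[4] | order so far=[1, 6, 0, 3, 2, 5]
  pop 4: no out-edges | ready=[] | order so far=[1, 6, 0, 3, 2, 5, 4]
  Result: [1, 6, 0, 3, 2, 5, 4]

Answer: [1, 6, 0, 3, 2, 5, 4]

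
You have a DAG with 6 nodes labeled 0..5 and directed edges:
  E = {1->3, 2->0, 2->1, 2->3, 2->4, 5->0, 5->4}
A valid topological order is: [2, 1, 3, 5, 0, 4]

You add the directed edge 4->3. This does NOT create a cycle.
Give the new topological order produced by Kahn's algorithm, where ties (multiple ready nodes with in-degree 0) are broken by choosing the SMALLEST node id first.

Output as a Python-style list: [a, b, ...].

Old toposort: [2, 1, 3, 5, 0, 4]
Added edge: 4->3
Position of 4 (5) > position of 3 (2). Must reorder: 4 must now come before 3.
Run Kahn's algorithm (break ties by smallest node id):
  initial in-degrees: [2, 1, 0, 3, 2, 0]
  ready (indeg=0): [2, 5]
  pop 2: indeg[0]->1; indeg[1]->0; indeg[3]->2; indeg[4]->1 | ready=[1, 5] | order so far=[2]
  pop 1: indeg[3]->1 | ready=[5] | order so far=[2, 1]
  pop 5: indeg[0]->0; indeg[4]->0 | ready=[0, 4] | order so far=[2, 1, 5]
  pop 0: no out-edges | ready=[4] | order so far=[2, 1, 5, 0]
  pop 4: indeg[3]->0 | ready=[3] | order so far=[2, 1, 5, 0, 4]
  pop 3: no out-edges | ready=[] | order so far=[2, 1, 5, 0, 4, 3]
  Result: [2, 1, 5, 0, 4, 3]

Answer: [2, 1, 5, 0, 4, 3]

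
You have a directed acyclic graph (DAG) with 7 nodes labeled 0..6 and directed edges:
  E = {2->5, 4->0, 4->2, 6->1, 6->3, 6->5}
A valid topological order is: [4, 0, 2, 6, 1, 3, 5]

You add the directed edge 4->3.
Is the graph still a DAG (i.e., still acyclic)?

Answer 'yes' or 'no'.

Answer: yes

Derivation:
Given toposort: [4, 0, 2, 6, 1, 3, 5]
Position of 4: index 0; position of 3: index 5
New edge 4->3: forward
Forward edge: respects the existing order. Still a DAG, same toposort still valid.
Still a DAG? yes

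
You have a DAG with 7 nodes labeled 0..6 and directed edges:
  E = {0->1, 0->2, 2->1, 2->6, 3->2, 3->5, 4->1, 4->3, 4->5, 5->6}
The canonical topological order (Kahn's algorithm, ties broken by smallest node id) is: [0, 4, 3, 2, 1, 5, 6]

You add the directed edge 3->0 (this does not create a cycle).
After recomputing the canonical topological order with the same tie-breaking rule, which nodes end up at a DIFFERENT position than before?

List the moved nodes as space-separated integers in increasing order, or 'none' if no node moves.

Answer: 0 3 4

Derivation:
Old toposort: [0, 4, 3, 2, 1, 5, 6]
Added edge 3->0
Recompute Kahn (smallest-id tiebreak):
  initial in-degrees: [1, 3, 2, 1, 0, 2, 2]
  ready (indeg=0): [4]
  pop 4: indeg[1]->2; indeg[3]->0; indeg[5]->1 | ready=[3] | order so far=[4]
  pop 3: indeg[0]->0; indeg[2]->1; indeg[5]->0 | ready=[0, 5] | order so far=[4, 3]
  pop 0: indeg[1]->1; indeg[2]->0 | ready=[2, 5] | order so far=[4, 3, 0]
  pop 2: indeg[1]->0; indeg[6]->1 | ready=[1, 5] | order so far=[4, 3, 0, 2]
  pop 1: no out-edges | ready=[5] | order so far=[4, 3, 0, 2, 1]
  pop 5: indeg[6]->0 | ready=[6] | order so far=[4, 3, 0, 2, 1, 5]
  pop 6: no out-edges | ready=[] | order so far=[4, 3, 0, 2, 1, 5, 6]
New canonical toposort: [4, 3, 0, 2, 1, 5, 6]
Compare positions:
  Node 0: index 0 -> 2 (moved)
  Node 1: index 4 -> 4 (same)
  Node 2: index 3 -> 3 (same)
  Node 3: index 2 -> 1 (moved)
  Node 4: index 1 -> 0 (moved)
  Node 5: index 5 -> 5 (same)
  Node 6: index 6 -> 6 (same)
Nodes that changed position: 0 3 4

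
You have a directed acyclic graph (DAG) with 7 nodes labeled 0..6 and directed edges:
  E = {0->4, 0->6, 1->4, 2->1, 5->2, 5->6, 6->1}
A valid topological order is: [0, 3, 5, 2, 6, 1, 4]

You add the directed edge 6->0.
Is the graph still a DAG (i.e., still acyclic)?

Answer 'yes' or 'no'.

Answer: no

Derivation:
Given toposort: [0, 3, 5, 2, 6, 1, 4]
Position of 6: index 4; position of 0: index 0
New edge 6->0: backward (u after v in old order)
Backward edge: old toposort is now invalid. Check if this creates a cycle.
Does 0 already reach 6? Reachable from 0: [0, 1, 4, 6]. YES -> cycle!
Still a DAG? no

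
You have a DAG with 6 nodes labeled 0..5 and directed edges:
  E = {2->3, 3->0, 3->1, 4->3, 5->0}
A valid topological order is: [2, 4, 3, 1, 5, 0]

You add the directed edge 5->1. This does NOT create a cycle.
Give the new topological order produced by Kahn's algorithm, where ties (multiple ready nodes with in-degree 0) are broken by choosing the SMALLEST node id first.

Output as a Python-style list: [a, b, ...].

Old toposort: [2, 4, 3, 1, 5, 0]
Added edge: 5->1
Position of 5 (4) > position of 1 (3). Must reorder: 5 must now come before 1.
Run Kahn's algorithm (break ties by smallest node id):
  initial in-degrees: [2, 2, 0, 2, 0, 0]
  ready (indeg=0): [2, 4, 5]
  pop 2: indeg[3]->1 | ready=[4, 5] | order so far=[2]
  pop 4: indeg[3]->0 | ready=[3, 5] | order so far=[2, 4]
  pop 3: indeg[0]->1; indeg[1]->1 | ready=[5] | order so far=[2, 4, 3]
  pop 5: indeg[0]->0; indeg[1]->0 | ready=[0, 1] | order so far=[2, 4, 3, 5]
  pop 0: no out-edges | ready=[1] | order so far=[2, 4, 3, 5, 0]
  pop 1: no out-edges | ready=[] | order so far=[2, 4, 3, 5, 0, 1]
  Result: [2, 4, 3, 5, 0, 1]

Answer: [2, 4, 3, 5, 0, 1]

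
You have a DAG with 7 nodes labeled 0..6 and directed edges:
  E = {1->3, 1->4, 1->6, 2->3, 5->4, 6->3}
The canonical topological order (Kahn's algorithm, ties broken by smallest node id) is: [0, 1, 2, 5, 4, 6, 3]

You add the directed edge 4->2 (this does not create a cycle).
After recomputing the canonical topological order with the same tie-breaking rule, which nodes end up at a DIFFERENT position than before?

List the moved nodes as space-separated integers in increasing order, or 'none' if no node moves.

Old toposort: [0, 1, 2, 5, 4, 6, 3]
Added edge 4->2
Recompute Kahn (smallest-id tiebreak):
  initial in-degrees: [0, 0, 1, 3, 2, 0, 1]
  ready (indeg=0): [0, 1, 5]
  pop 0: no out-edges | ready=[1, 5] | order so far=[0]
  pop 1: indeg[3]->2; indeg[4]->1; indeg[6]->0 | ready=[5, 6] | order so far=[0, 1]
  pop 5: indeg[4]->0 | ready=[4, 6] | order so far=[0, 1, 5]
  pop 4: indeg[2]->0 | ready=[2, 6] | order so far=[0, 1, 5, 4]
  pop 2: indeg[3]->1 | ready=[6] | order so far=[0, 1, 5, 4, 2]
  pop 6: indeg[3]->0 | ready=[3] | order so far=[0, 1, 5, 4, 2, 6]
  pop 3: no out-edges | ready=[] | order so far=[0, 1, 5, 4, 2, 6, 3]
New canonical toposort: [0, 1, 5, 4, 2, 6, 3]
Compare positions:
  Node 0: index 0 -> 0 (same)
  Node 1: index 1 -> 1 (same)
  Node 2: index 2 -> 4 (moved)
  Node 3: index 6 -> 6 (same)
  Node 4: index 4 -> 3 (moved)
  Node 5: index 3 -> 2 (moved)
  Node 6: index 5 -> 5 (same)
Nodes that changed position: 2 4 5

Answer: 2 4 5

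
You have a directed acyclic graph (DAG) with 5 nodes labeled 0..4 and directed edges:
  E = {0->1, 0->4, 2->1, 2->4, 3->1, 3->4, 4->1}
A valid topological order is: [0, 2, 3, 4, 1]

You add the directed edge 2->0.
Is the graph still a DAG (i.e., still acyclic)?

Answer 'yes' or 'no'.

Given toposort: [0, 2, 3, 4, 1]
Position of 2: index 1; position of 0: index 0
New edge 2->0: backward (u after v in old order)
Backward edge: old toposort is now invalid. Check if this creates a cycle.
Does 0 already reach 2? Reachable from 0: [0, 1, 4]. NO -> still a DAG (reorder needed).
Still a DAG? yes

Answer: yes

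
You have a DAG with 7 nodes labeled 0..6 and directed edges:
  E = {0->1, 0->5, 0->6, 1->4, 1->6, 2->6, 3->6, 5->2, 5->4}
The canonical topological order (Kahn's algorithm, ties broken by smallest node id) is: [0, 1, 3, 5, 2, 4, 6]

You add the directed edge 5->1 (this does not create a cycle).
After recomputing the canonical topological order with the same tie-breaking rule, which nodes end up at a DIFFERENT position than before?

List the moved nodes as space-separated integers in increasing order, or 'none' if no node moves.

Answer: 1 3 5

Derivation:
Old toposort: [0, 1, 3, 5, 2, 4, 6]
Added edge 5->1
Recompute Kahn (smallest-id tiebreak):
  initial in-degrees: [0, 2, 1, 0, 2, 1, 4]
  ready (indeg=0): [0, 3]
  pop 0: indeg[1]->1; indeg[5]->0; indeg[6]->3 | ready=[3, 5] | order so far=[0]
  pop 3: indeg[6]->2 | ready=[5] | order so far=[0, 3]
  pop 5: indeg[1]->0; indeg[2]->0; indeg[4]->1 | ready=[1, 2] | order so far=[0, 3, 5]
  pop 1: indeg[4]->0; indeg[6]->1 | ready=[2, 4] | order so far=[0, 3, 5, 1]
  pop 2: indeg[6]->0 | ready=[4, 6] | order so far=[0, 3, 5, 1, 2]
  pop 4: no out-edges | ready=[6] | order so far=[0, 3, 5, 1, 2, 4]
  pop 6: no out-edges | ready=[] | order so far=[0, 3, 5, 1, 2, 4, 6]
New canonical toposort: [0, 3, 5, 1, 2, 4, 6]
Compare positions:
  Node 0: index 0 -> 0 (same)
  Node 1: index 1 -> 3 (moved)
  Node 2: index 4 -> 4 (same)
  Node 3: index 2 -> 1 (moved)
  Node 4: index 5 -> 5 (same)
  Node 5: index 3 -> 2 (moved)
  Node 6: index 6 -> 6 (same)
Nodes that changed position: 1 3 5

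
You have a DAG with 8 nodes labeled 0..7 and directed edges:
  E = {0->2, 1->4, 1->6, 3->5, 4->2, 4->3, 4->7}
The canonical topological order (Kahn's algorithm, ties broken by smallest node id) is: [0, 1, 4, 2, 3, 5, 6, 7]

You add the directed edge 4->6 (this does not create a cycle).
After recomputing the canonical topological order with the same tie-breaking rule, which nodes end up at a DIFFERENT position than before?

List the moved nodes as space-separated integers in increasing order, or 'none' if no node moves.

Old toposort: [0, 1, 4, 2, 3, 5, 6, 7]
Added edge 4->6
Recompute Kahn (smallest-id tiebreak):
  initial in-degrees: [0, 0, 2, 1, 1, 1, 2, 1]
  ready (indeg=0): [0, 1]
  pop 0: indeg[2]->1 | ready=[1] | order so far=[0]
  pop 1: indeg[4]->0; indeg[6]->1 | ready=[4] | order so far=[0, 1]
  pop 4: indeg[2]->0; indeg[3]->0; indeg[6]->0; indeg[7]->0 | ready=[2, 3, 6, 7] | order so far=[0, 1, 4]
  pop 2: no out-edges | ready=[3, 6, 7] | order so far=[0, 1, 4, 2]
  pop 3: indeg[5]->0 | ready=[5, 6, 7] | order so far=[0, 1, 4, 2, 3]
  pop 5: no out-edges | ready=[6, 7] | order so far=[0, 1, 4, 2, 3, 5]
  pop 6: no out-edges | ready=[7] | order so far=[0, 1, 4, 2, 3, 5, 6]
  pop 7: no out-edges | ready=[] | order so far=[0, 1, 4, 2, 3, 5, 6, 7]
New canonical toposort: [0, 1, 4, 2, 3, 5, 6, 7]
Compare positions:
  Node 0: index 0 -> 0 (same)
  Node 1: index 1 -> 1 (same)
  Node 2: index 3 -> 3 (same)
  Node 3: index 4 -> 4 (same)
  Node 4: index 2 -> 2 (same)
  Node 5: index 5 -> 5 (same)
  Node 6: index 6 -> 6 (same)
  Node 7: index 7 -> 7 (same)
Nodes that changed position: none

Answer: none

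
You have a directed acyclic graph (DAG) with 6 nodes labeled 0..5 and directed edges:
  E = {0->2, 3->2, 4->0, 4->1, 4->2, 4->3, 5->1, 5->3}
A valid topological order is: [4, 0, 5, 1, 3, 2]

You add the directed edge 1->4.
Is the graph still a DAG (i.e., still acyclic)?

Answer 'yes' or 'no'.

Given toposort: [4, 0, 5, 1, 3, 2]
Position of 1: index 3; position of 4: index 0
New edge 1->4: backward (u after v in old order)
Backward edge: old toposort is now invalid. Check if this creates a cycle.
Does 4 already reach 1? Reachable from 4: [0, 1, 2, 3, 4]. YES -> cycle!
Still a DAG? no

Answer: no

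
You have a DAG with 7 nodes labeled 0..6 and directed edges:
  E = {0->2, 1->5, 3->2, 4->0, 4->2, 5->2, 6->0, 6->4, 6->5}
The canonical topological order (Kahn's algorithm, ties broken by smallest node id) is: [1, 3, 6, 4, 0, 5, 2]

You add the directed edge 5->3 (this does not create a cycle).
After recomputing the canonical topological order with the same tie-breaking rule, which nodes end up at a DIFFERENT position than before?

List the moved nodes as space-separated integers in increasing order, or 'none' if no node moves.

Answer: 0 3 4 5 6

Derivation:
Old toposort: [1, 3, 6, 4, 0, 5, 2]
Added edge 5->3
Recompute Kahn (smallest-id tiebreak):
  initial in-degrees: [2, 0, 4, 1, 1, 2, 0]
  ready (indeg=0): [1, 6]
  pop 1: indeg[5]->1 | ready=[6] | order so far=[1]
  pop 6: indeg[0]->1; indeg[4]->0; indeg[5]->0 | ready=[4, 5] | order so far=[1, 6]
  pop 4: indeg[0]->0; indeg[2]->3 | ready=[0, 5] | order so far=[1, 6, 4]
  pop 0: indeg[2]->2 | ready=[5] | order so far=[1, 6, 4, 0]
  pop 5: indeg[2]->1; indeg[3]->0 | ready=[3] | order so far=[1, 6, 4, 0, 5]
  pop 3: indeg[2]->0 | ready=[2] | order so far=[1, 6, 4, 0, 5, 3]
  pop 2: no out-edges | ready=[] | order so far=[1, 6, 4, 0, 5, 3, 2]
New canonical toposort: [1, 6, 4, 0, 5, 3, 2]
Compare positions:
  Node 0: index 4 -> 3 (moved)
  Node 1: index 0 -> 0 (same)
  Node 2: index 6 -> 6 (same)
  Node 3: index 1 -> 5 (moved)
  Node 4: index 3 -> 2 (moved)
  Node 5: index 5 -> 4 (moved)
  Node 6: index 2 -> 1 (moved)
Nodes that changed position: 0 3 4 5 6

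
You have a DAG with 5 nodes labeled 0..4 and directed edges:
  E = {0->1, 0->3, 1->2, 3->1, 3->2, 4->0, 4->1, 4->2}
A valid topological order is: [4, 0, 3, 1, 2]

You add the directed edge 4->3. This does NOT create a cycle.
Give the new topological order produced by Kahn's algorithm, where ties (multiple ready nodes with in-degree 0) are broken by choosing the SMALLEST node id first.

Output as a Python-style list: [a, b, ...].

Old toposort: [4, 0, 3, 1, 2]
Added edge: 4->3
Position of 4 (0) < position of 3 (2). Old order still valid.
Run Kahn's algorithm (break ties by smallest node id):
  initial in-degrees: [1, 3, 3, 2, 0]
  ready (indeg=0): [4]
  pop 4: indeg[0]->0; indeg[1]->2; indeg[2]->2; indeg[3]->1 | ready=[0] | order so far=[4]
  pop 0: indeg[1]->1; indeg[3]->0 | ready=[3] | order so far=[4, 0]
  pop 3: indeg[1]->0; indeg[2]->1 | ready=[1] | order so far=[4, 0, 3]
  pop 1: indeg[2]->0 | ready=[2] | order so far=[4, 0, 3, 1]
  pop 2: no out-edges | ready=[] | order so far=[4, 0, 3, 1, 2]
  Result: [4, 0, 3, 1, 2]

Answer: [4, 0, 3, 1, 2]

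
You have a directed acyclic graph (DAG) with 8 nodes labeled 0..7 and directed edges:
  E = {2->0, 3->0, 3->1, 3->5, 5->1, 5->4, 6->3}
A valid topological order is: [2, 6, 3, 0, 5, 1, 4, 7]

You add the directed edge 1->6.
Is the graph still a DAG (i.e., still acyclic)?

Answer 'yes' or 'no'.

Given toposort: [2, 6, 3, 0, 5, 1, 4, 7]
Position of 1: index 5; position of 6: index 1
New edge 1->6: backward (u after v in old order)
Backward edge: old toposort is now invalid. Check if this creates a cycle.
Does 6 already reach 1? Reachable from 6: [0, 1, 3, 4, 5, 6]. YES -> cycle!
Still a DAG? no

Answer: no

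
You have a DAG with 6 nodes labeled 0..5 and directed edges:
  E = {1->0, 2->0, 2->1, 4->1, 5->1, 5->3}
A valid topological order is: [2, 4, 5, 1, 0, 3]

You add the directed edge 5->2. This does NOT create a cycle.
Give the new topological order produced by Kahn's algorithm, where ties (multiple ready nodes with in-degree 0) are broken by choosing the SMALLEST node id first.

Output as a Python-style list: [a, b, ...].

Answer: [4, 5, 2, 1, 0, 3]

Derivation:
Old toposort: [2, 4, 5, 1, 0, 3]
Added edge: 5->2
Position of 5 (2) > position of 2 (0). Must reorder: 5 must now come before 2.
Run Kahn's algorithm (break ties by smallest node id):
  initial in-degrees: [2, 3, 1, 1, 0, 0]
  ready (indeg=0): [4, 5]
  pop 4: indeg[1]->2 | ready=[5] | order so far=[4]
  pop 5: indeg[1]->1; indeg[2]->0; indeg[3]->0 | ready=[2, 3] | order so far=[4, 5]
  pop 2: indeg[0]->1; indeg[1]->0 | ready=[1, 3] | order so far=[4, 5, 2]
  pop 1: indeg[0]->0 | ready=[0, 3] | order so far=[4, 5, 2, 1]
  pop 0: no out-edges | ready=[3] | order so far=[4, 5, 2, 1, 0]
  pop 3: no out-edges | ready=[] | order so far=[4, 5, 2, 1, 0, 3]
  Result: [4, 5, 2, 1, 0, 3]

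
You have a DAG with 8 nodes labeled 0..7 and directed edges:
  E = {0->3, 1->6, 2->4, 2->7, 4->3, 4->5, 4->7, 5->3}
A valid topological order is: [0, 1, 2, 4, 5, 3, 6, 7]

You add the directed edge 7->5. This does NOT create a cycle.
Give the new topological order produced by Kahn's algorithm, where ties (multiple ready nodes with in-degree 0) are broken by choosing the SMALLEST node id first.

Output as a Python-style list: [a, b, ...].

Old toposort: [0, 1, 2, 4, 5, 3, 6, 7]
Added edge: 7->5
Position of 7 (7) > position of 5 (4). Must reorder: 7 must now come before 5.
Run Kahn's algorithm (break ties by smallest node id):
  initial in-degrees: [0, 0, 0, 3, 1, 2, 1, 2]
  ready (indeg=0): [0, 1, 2]
  pop 0: indeg[3]->2 | ready=[1, 2] | order so far=[0]
  pop 1: indeg[6]->0 | ready=[2, 6] | order so far=[0, 1]
  pop 2: indeg[4]->0; indeg[7]->1 | ready=[4, 6] | order so far=[0, 1, 2]
  pop 4: indeg[3]->1; indeg[5]->1; indeg[7]->0 | ready=[6, 7] | order so far=[0, 1, 2, 4]
  pop 6: no out-edges | ready=[7] | order so far=[0, 1, 2, 4, 6]
  pop 7: indeg[5]->0 | ready=[5] | order so far=[0, 1, 2, 4, 6, 7]
  pop 5: indeg[3]->0 | ready=[3] | order so far=[0, 1, 2, 4, 6, 7, 5]
  pop 3: no out-edges | ready=[] | order so far=[0, 1, 2, 4, 6, 7, 5, 3]
  Result: [0, 1, 2, 4, 6, 7, 5, 3]

Answer: [0, 1, 2, 4, 6, 7, 5, 3]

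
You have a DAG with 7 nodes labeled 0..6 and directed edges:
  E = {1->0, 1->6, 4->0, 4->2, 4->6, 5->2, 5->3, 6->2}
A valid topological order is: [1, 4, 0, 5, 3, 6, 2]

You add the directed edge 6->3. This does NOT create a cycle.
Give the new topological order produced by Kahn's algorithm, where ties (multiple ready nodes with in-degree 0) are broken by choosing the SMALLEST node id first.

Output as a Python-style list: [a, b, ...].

Old toposort: [1, 4, 0, 5, 3, 6, 2]
Added edge: 6->3
Position of 6 (5) > position of 3 (4). Must reorder: 6 must now come before 3.
Run Kahn's algorithm (break ties by smallest node id):
  initial in-degrees: [2, 0, 3, 2, 0, 0, 2]
  ready (indeg=0): [1, 4, 5]
  pop 1: indeg[0]->1; indeg[6]->1 | ready=[4, 5] | order so far=[1]
  pop 4: indeg[0]->0; indeg[2]->2; indeg[6]->0 | ready=[0, 5, 6] | order so far=[1, 4]
  pop 0: no out-edges | ready=[5, 6] | order so far=[1, 4, 0]
  pop 5: indeg[2]->1; indeg[3]->1 | ready=[6] | order so far=[1, 4, 0, 5]
  pop 6: indeg[2]->0; indeg[3]->0 | ready=[2, 3] | order so far=[1, 4, 0, 5, 6]
  pop 2: no out-edges | ready=[3] | order so far=[1, 4, 0, 5, 6, 2]
  pop 3: no out-edges | ready=[] | order so far=[1, 4, 0, 5, 6, 2, 3]
  Result: [1, 4, 0, 5, 6, 2, 3]

Answer: [1, 4, 0, 5, 6, 2, 3]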